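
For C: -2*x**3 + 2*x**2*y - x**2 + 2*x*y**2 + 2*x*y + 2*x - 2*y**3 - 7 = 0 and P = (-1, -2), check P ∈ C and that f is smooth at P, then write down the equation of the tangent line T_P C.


Tangent line at P: 10*x - 16*y - 22 = 0.

Step 1: f(-1, -2) = 0, so P lies on C.
Step 2: partial derivatives
  f_x(x, y) = -6*x**2 + 4*x*y - 2*x + 2*y**2 + 2*y + 2, f_y(x, y) = 2*x**2 + 4*x*y + 2*x - 6*y**2.
  f_x(P) = 10, f_y(P) = -16 (gradient nonzero, so P is smooth).
Step 3: tangent line at P: 10·(x − -1) + -16·(y − -2) = 0.
Expanding: 10*x - 16*y - 22 = 0.


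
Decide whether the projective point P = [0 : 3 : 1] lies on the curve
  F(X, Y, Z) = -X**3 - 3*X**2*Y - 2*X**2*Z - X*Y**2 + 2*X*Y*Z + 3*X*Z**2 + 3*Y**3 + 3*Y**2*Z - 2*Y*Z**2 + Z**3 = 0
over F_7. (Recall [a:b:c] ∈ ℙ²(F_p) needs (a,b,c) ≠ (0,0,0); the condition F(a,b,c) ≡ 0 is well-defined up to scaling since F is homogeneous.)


F(0,3,1) ≡ 5 (mod 7); P is NOT on the curve.

Evaluate F(0, 3, 1) term-by-term (mod 7).
  -X**3 ↦ -1·0·1·1 = 0
  -3*X**2*Y ↦ -3·0·3·1 = 0
  -2*X**2*Z ↦ -2·0·1·1 = 0
  -X*Y**2 ↦ -1·0·9·1 = 0
  2*X*Y*Z ↦ 2·0·3·1 = 0
  3*X*Z**2 ↦ 3·0·1·1 = 0
  3*Y**3 ↦ 3·1·27·1 = 81
  3*Y**2*Z ↦ 3·1·9·1 = 27
  -2*Y*Z**2 ↦ -2·1·3·1 = -6
  Z**3 ↦ 1·1·1·1 = 1
Sum: F(0, 3, 1) = (0) + (0) + (0) + (0) + (0) + (0) + (81) + (27) + (-6) + (1) = 103.
Reducing mod 7: 103 ≡ 5 (mod 7).
Since F(a, b, c) ≡ 5 ≠ 0 (mod 7), P does NOT lie on the curve.


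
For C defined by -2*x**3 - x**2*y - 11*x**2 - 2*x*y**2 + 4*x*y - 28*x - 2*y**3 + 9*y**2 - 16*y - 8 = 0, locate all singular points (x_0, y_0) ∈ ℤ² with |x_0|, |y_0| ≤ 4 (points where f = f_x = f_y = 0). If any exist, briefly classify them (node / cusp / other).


Singular points: {(-2, 2)}; classification: node.

Compute partial derivatives:
  f_x = -6*x**2 - 2*x*y - 22*x - 2*y**2 + 4*y - 28.
  f_y = -x**2 - 4*x*y + 4*x - 6*y**2 + 18*y - 16.
Scan x_0 ∈ {−4, ..., 4}. For each x_0, f_y(x_0, y) is a polynomial in y; find its integer roots y ∈ {−4, ..., 4}, then test f_x and f at those candidates.
  x = -4: f_y(-4, y) = -6*y**2 + 34*y - 48; vanishes at y ∈ {3}. (-4, 3): f_x = -18 ≠ 0.
  x = -3: f_y(-3, y) = -6*y**2 + 30*y - 37; no integer root y with |y| ≤ 4.
  x = -2: f_y(-2, y) = -6*y**2 + 26*y - 28; vanishes at y ∈ {2}. (-2, 2): f_x = 0, f = 0 — SINGULAR.
  x = -1: f_y(-1, y) = -6*y**2 + 22*y - 21; no integer root y with |y| ≤ 4.
  x = 0: f_y(0, y) = -6*y**2 + 18*y - 16; no integer root y with |y| ≤ 4.
  x = 1: f_y(1, y) = -6*y**2 + 14*y - 13; no integer root y with |y| ≤ 4.
  x = 2: f_y(2, y) = -6*y**2 + 10*y - 12; no integer root y with |y| ≤ 4.
  x = 3: f_y(3, y) = -6*y**2 + 6*y - 13; no integer root y with |y| ≤ 4.
  x = 4: f_y(4, y) = -6*y**2 + 2*y - 16; no integer root y with |y| ≤ 4.
Only singular point on the grid: (-2, 2).
Classify: substitute x = -2 + u, y = 2 + v and expand: f = -2*u**3 - u**2*v - u**2 - 2*u*v**2 - 2*v**3 + v**2.
No constant or linear terms (consistent with a singular point). Quadratic part: -u**2 + v**2. Cubic part: -2*u**3 - u**2*v - 2*u*v**2 - 2*v**3.
The quadratic part v**2 - u**2 = (v − u)(v + u) splits into two distinct linear factors, so there are two distinct tangent lines y − 2 = ±(x − -2) — this is a node (ordinary double point).
Classification: node.


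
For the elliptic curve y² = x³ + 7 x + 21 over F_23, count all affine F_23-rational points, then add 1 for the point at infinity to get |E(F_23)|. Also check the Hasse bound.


Affine points = {(1, 11), (1, 12), (3, 0), (6, 7), (6, 16), (9, 10), (9, 13), (11, 7), (11, 16), (12, 4), (12, 19), (13, 3), (13, 20), (17, 4), (17, 19), (22, 6), (22, 17)}; affine count = 17; |E(F_23)| = 18.

Discriminant check: Δ ∝ 4a³ + 27b² = 4·7³ + 27·21² = 4·343 + 27·441 ≡ 8 (mod 23). Nonzero ⇒ E is nonsingular.
For each x ∈ F_23, compute rhs = x³ + 7·x + 21 mod 23, then count y ∈ F_23 with y² ≡ rhs.
  x = 0: rhs = 21, matching y values: none (0 points).
  x = 1: rhs = 6, matching y values: 11, 12 (2 points).
  x = 2: rhs = 20, matching y values: none (0 points).
  x = 3: rhs = 0, matching y values: 0 (1 points).
  x = 4: rhs = 21, matching y values: none (0 points).
  x = 5: rhs = 20, matching y values: none (0 points).
  x = 6: rhs = 3, matching y values: 7, 16 (2 points).
  x = 7: rhs = 22, matching y values: none (0 points).
  x = 8: rhs = 14, matching y values: none (0 points).
  x = 9: rhs = 8, matching y values: 10, 13 (2 points).
  x = 10: rhs = 10, matching y values: none (0 points).
  x = 11: rhs = 3, matching y values: 7, 16 (2 points).
  x = 12: rhs = 16, matching y values: 4, 19 (2 points).
  x = 13: rhs = 9, matching y values: 3, 20 (2 points).
  x = 14: rhs = 11, matching y values: none (0 points).
  x = 15: rhs = 5, matching y values: none (0 points).
  x = 16: rhs = 20, matching y values: none (0 points).
  x = 17: rhs = 16, matching y values: 4, 19 (2 points).
  x = 18: rhs = 22, matching y values: none (0 points).
  x = 19: rhs = 21, matching y values: none (0 points).
  x = 20: rhs = 19, matching y values: none (0 points).
  x = 21: rhs = 22, matching y values: none (0 points).
  x = 22: rhs = 13, matching y values: 6, 17 (2 points).
Total affine count: 17.
Full point count |E(F_23)| = 17 + 1 = 18.
Hasse bound: |18 − (23+1)| = |-6| = 6 ≤ 2√23 ≈ 9.5917 ✓.


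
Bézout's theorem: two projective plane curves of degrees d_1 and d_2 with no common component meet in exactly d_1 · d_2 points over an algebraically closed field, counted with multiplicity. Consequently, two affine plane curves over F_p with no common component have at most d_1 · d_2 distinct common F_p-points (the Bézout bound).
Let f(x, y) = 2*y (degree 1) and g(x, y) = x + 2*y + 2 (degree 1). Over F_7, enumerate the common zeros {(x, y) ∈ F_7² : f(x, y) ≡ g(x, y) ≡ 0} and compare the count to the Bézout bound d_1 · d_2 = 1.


Common zeros: {(5, 0)}; count = 1; Bézout bound = 1.

deg(f) = 1, deg(g) = 1, so Bézout bound = 1.
Scan x ∈ F_7. For each x, list the y ∈ F_7 with f(x, y) ≡ 0 and those with g(x, y) ≡ 0 (mod 7); the common zeros in that column are the intersection.
  x = 0: f ≡ 0 at y ∈ {0}; g ≡ 0 at y ∈ {6}; common: ∅.
  x = 1: f ≡ 0 at y ∈ {0}; g ≡ 0 at y ∈ {2}; common: ∅.
  x = 2: f ≡ 0 at y ∈ {0}; g ≡ 0 at y ∈ {5}; common: ∅.
  x = 3: f ≡ 0 at y ∈ {0}; g ≡ 0 at y ∈ {1}; common: ∅.
  x = 4: f ≡ 0 at y ∈ {0}; g ≡ 0 at y ∈ {4}; common: ∅.
  x = 5: f ≡ 0 at y ∈ {0}; g ≡ 0 at y ∈ {0}; common: {0}.
  x = 6: f ≡ 0 at y ∈ {0}; g ≡ 0 at y ∈ {3}; common: ∅.
Collecting: common zeros = {(5, 0)}, so the count is 1.
Comparison with the Bézout bound: 1 ≤ 1 = deg(f)·deg(g), as expected for curves with no common component (the bound is attained).


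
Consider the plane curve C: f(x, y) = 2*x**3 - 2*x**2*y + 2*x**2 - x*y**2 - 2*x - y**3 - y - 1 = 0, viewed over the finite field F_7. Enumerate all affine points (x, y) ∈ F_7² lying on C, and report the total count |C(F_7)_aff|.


Affine F_7-points: {(1, 4), (2, 1), (3, 1), (3, 2), (5, 6)}; count = 5.

For each of the 49 pairs (x, y) ∈ F_7², evaluate f(x, y) mod 7. Record the zeros.
  x = 0: [0↦6, 1↦4, 2↦3, 3↦4, 4↦1, 5↦2, 6↦1]  zeros at y ∈ ∅
  x = 1: [0↦1, 1↦3, 2↦4, 3↦5, 4↦0, 5↦4, 6↦4]  zeros at y ∈ {4}
  x = 2: [0↦5, 1↦0, 2↦6, 3↦3, 4↦6, 5↦2, 6↦6]  zeros at y ∈ {1}
  x = 3: [0↦2, 1↦0, 2↦0, 3↦3, 4↦3, 5↦1, 6↦5]  zeros at y ∈ {1, 2}
  x = 4: [0↦4, 1↦1, 2↦5, 3↦3, 4↦3, 5↦6, 6↦6]  zeros at y ∈ ∅
  x = 5: [0↦2, 1↦1, 2↦5, 3↦1, 4↦4, 5↦1, 6↦0]  zeros at y ∈ {6}
  x = 6: [0↦1, 1↦5, 2↦5, 3↦2, 4↦4, 5↦5, 6↦6]  zeros at y ∈ ∅
Collecting zeros: affine points = {(1, 4), (2, 1), (3, 1), (3, 2), (5, 6)}.
Total count |C(F_7)_aff| = 5.


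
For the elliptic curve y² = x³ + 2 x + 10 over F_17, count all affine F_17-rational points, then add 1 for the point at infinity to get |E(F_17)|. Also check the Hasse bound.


Affine points = {(1, 8), (1, 9), (3, 3), (3, 14), (5, 3), (5, 14), (6, 0), (9, 3), (9, 14), (15, 7), (15, 10)}; affine count = 11; |E(F_17)| = 12.

Discriminant check: Δ ∝ 4a³ + 27b² = 4·2³ + 27·10² = 4·8 + 27·100 ≡ 12 (mod 17). Nonzero ⇒ E is nonsingular.
For each x ∈ F_17, compute rhs = x³ + 2·x + 10 mod 17, then count y ∈ F_17 with y² ≡ rhs.
  x = 0: rhs = 10, matching y values: none (0 points).
  x = 1: rhs = 13, matching y values: 8, 9 (2 points).
  x = 2: rhs = 5, matching y values: none (0 points).
  x = 3: rhs = 9, matching y values: 3, 14 (2 points).
  x = 4: rhs = 14, matching y values: none (0 points).
  x = 5: rhs = 9, matching y values: 3, 14 (2 points).
  x = 6: rhs = 0, matching y values: 0 (1 points).
  x = 7: rhs = 10, matching y values: none (0 points).
  x = 8: rhs = 11, matching y values: none (0 points).
  x = 9: rhs = 9, matching y values: 3, 14 (2 points).
  x = 10: rhs = 10, matching y values: none (0 points).
  x = 11: rhs = 3, matching y values: none (0 points).
  x = 12: rhs = 11, matching y values: none (0 points).
  x = 13: rhs = 6, matching y values: none (0 points).
  x = 14: rhs = 11, matching y values: none (0 points).
  x = 15: rhs = 15, matching y values: 7, 10 (2 points).
  x = 16: rhs = 7, matching y values: none (0 points).
Total affine count: 11.
Full point count |E(F_17)| = 11 + 1 = 12.
Hasse bound: |12 − (17+1)| = |-6| = 6 ≤ 2√17 ≈ 8.2462 ✓.


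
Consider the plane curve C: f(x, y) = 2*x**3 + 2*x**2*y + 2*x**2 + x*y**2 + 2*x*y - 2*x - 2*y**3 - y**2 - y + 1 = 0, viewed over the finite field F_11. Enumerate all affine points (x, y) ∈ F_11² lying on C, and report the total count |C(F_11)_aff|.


Affine F_11-points: {(0, 6), (2, 7), (5, 1), (6, 9), (7, 2), (7, 6), (8, 6), (8, 8)}; count = 8.

For each of the 121 pairs (x, y) ∈ F_11², evaluate f(x, y) mod 11. Record the zeros.
  x = 0: [0↦1, 1↦8, 2↦1, 3↦1, 4↦7, 5↦7, 6↦0, 7↦7, 8↦5, 9↦4, 10↦3]  zeros at y ∈ {6}
  x = 1: [0↦3, 1↦4, 2↦4, 3↦2, 4↦8, 5↦10, 6↦7, 7↦9, 8↦4, 9↦2, 10↦2]  zeros at y ∈ ∅
  x = 2: [0↦10, 1↦9, 2↦9, 3↦9, 4↦8, 5↦5, 6↦10, 7↦0, 8↦7, 9↦8, 10↦2]  zeros at y ∈ {7}
  x = 3: [0↦1, 1↦2, 2↦6, 3↦1, 4↦8, 5↦4, 6↦10, 7↦3, 8↦4, 9↦1, 10↦4]  zeros at y ∈ ∅
  x = 4: [0↦10, 1↦6, 2↦7, 3↦1, 4↦9, 5↦8, 6↦8, 7↦8, 8↦7, 9↦4, 10↦9]  zeros at y ∈ ∅
  x = 5: [0↦5, 1↦0, 2↦2, 3↦10, 4↦1, 5↦7, 6↦5, 7↦5, 8↦6, 9↦7, 10↦7]  zeros at y ∈ {1}
  x = 6: [0↦9, 1↦7, 2↦3, 3↦7, 4↦7, 5↦2, 6↦2, 7↦6, 8↦2, 9↦0, 10↦10]  zeros at y ∈ {9}
  x = 7: [0↦1, 1↦6, 2↦0, 3↦4, 4↦6, 5↦5, 6↦0, 7↦1, 8↦7, 9↦6, 10↦8]  zeros at y ∈ {2, 6}
  x = 8: [0↦4, 1↦9, 2↦5, 3↦2, 4↦10, 5↦6, 6↦0, 7↦2, 8↦0, 9↦4, 10↦2]  zeros at y ∈ {6, 8}
  x = 9: [0↦8, 1↦6, 2↦8, 3↦2, 4↦9, 5↦6, 6↦3, 7↦10, 8↦4, 9↦6, 10↦4]  zeros at y ∈ ∅
  x = 10: [0↦3, 1↦9, 2↦10, 3↦5, 4↦4, 5↦6, 6↦10, 7↦4, 8↦9, 9↦2, 10↦4]  zeros at y ∈ ∅
Collecting zeros: affine points = {(0, 6), (2, 7), (5, 1), (6, 9), (7, 2), (7, 6), (8, 6), (8, 8)}.
Total count |C(F_11)_aff| = 8.


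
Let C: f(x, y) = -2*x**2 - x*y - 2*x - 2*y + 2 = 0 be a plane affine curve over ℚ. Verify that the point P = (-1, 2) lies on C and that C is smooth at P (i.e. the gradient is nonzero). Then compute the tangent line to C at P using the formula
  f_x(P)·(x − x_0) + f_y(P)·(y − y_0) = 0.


Tangent line at P: 2 - y = 0.

Step 1: f(-1, 2) = 0, so P lies on C.
Step 2: partial derivatives
  f_x(x, y) = -4*x - y - 2, f_y(x, y) = -x - 2.
  f_x(P) = 0, f_y(P) = -1 (gradient nonzero, so P is smooth).
Step 3: tangent line at P: 0·(x − -1) + -1·(y − 2) = 0.
Expanding: 2 - y = 0.


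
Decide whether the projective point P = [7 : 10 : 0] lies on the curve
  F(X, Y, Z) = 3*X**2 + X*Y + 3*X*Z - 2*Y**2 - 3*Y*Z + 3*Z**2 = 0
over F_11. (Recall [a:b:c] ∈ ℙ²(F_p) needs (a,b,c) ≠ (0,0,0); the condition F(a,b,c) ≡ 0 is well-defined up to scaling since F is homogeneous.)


F(7,10,0) ≡ 6 (mod 11); P is NOT on the curve.

Evaluate F(7, 10, 0) term-by-term (mod 11).
  3*X**2 ↦ 3·49·1·1 = 147
  X*Y ↦ 1·7·10·1 = 70
  3*X*Z ↦ 3·7·1·0 = 0
  -2*Y**2 ↦ -2·1·100·1 = -200
  -3*Y*Z ↦ -3·1·10·0 = 0
  3*Z**2 ↦ 3·1·1·0 = 0
Sum: F(7, 10, 0) = (147) + (70) + (0) + (-200) + (0) + (0) = 17.
Reducing mod 11: 17 ≡ 6 (mod 11).
Since F(a, b, c) ≡ 6 ≠ 0 (mod 11), P does NOT lie on the curve.


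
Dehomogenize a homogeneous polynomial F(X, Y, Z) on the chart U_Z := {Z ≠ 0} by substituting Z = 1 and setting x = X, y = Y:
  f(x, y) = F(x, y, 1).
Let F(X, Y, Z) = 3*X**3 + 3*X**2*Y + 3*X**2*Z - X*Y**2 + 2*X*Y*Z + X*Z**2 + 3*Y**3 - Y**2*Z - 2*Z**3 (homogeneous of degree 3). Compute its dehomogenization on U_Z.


f(x, y) = 3*x**3 + 3*x**2*y + 3*x**2 - x*y**2 + 2*x*y + x + 3*y**3 - y**2 - 2

On U_Z we set Z = 1. Each monomial c·X^i·Y^j·Z^k in F becomes c·x^i·y^j·1^k = c·x^i·y^j.
Substituting Z = 1: F(X, Y, 1) = 3*x**3 + 3*x**2*y + 3*x**2 - x*y**2 + 2*x*y + x + 3*y**3 - y**2 - 2.
Note: deg(f) ≤ deg(F) = 3; strict inequality happens when F is divisible by Z (lost terms).


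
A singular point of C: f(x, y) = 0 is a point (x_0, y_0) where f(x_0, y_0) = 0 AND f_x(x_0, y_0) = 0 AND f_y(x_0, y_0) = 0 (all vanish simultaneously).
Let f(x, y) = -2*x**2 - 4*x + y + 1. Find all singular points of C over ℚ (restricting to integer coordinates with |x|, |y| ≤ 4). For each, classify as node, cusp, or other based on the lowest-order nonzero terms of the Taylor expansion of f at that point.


No singular points in the scanned grid; C is smooth there.

Compute partial derivatives:
  f_x = -4*x - 4.
  f_y = 1.
f_y = 1 is a nonzero constant, so f_y never vanishes: no point (x, y) can satisfy f = f_x = f_y = 0. In particular no (x, y) ∈ {−4, ..., 4}² is singular; the curve is smooth.


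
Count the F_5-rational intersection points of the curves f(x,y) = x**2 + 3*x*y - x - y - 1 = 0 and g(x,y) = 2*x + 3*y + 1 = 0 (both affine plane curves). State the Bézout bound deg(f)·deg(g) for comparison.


Common zeros: ∅; count = 0; Bézout bound = 2.

deg(f) = 2, deg(g) = 1, so Bézout bound = 2.
Scan x ∈ F_5. For each x, list the y ∈ F_5 with f(x, y) ≡ 0 and those with g(x, y) ≡ 0 (mod 5); the common zeros in that column are the intersection.
  x = 0: f ≡ 0 at y ∈ {4}; g ≡ 0 at y ∈ {3}; common: ∅.
  x = 1: f ≡ 0 at y ∈ {3}; g ≡ 0 at y ∈ {4}; common: ∅.
  x = 2: f ≡ 0 at y ∈ ∅; g ≡ 0 at y ∈ {0}; common: ∅.
  x = 3: f ≡ 0 at y ∈ {0}; g ≡ 0 at y ∈ {1}; common: ∅.
  x = 4: f ≡ 0 at y ∈ {4}; g ≡ 0 at y ∈ {2}; common: ∅.
Collecting: common zeros = ∅, so the count is 0.
Comparison with the Bézout bound: 0 ≤ 2 = deg(f)·deg(g), as expected for curves with no common component (the affine F_5-count falls short of the bound because intersections may lie at infinity, over extension fields, or carry multiplicity).


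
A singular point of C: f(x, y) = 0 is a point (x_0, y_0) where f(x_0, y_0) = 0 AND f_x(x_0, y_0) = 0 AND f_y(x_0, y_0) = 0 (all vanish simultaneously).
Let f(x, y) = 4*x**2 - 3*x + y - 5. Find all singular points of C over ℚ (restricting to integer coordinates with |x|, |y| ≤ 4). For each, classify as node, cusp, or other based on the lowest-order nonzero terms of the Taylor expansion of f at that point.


No singular points in the scanned grid; C is smooth there.

Compute partial derivatives:
  f_x = 8*x - 3.
  f_y = 1.
f_y = 1 is a nonzero constant, so f_y never vanishes: no point (x, y) can satisfy f = f_x = f_y = 0. In particular no (x, y) ∈ {−4, ..., 4}² is singular; the curve is smooth.


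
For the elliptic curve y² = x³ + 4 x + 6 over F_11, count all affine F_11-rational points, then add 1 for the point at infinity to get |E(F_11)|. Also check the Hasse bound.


Affine points = {(1, 0), (2, 0), (3, 1), (3, 10), (4, 3), (4, 8), (6, 2), (6, 9), (7, 5), (7, 6), (8, 0), (9, 1), (9, 10), (10, 1), (10, 10)}; affine count = 15; |E(F_11)| = 16.

Discriminant check: Δ ∝ 4a³ + 27b² = 4·4³ + 27·6² = 4·64 + 27·36 ≡ 7 (mod 11). Nonzero ⇒ E is nonsingular.
For each x ∈ F_11, compute rhs = x³ + 4·x + 6 mod 11, then count y ∈ F_11 with y² ≡ rhs.
  x = 0: rhs = 6, matching y values: none (0 points).
  x = 1: rhs = 0, matching y values: 0 (1 points).
  x = 2: rhs = 0, matching y values: 0 (1 points).
  x = 3: rhs = 1, matching y values: 1, 10 (2 points).
  x = 4: rhs = 9, matching y values: 3, 8 (2 points).
  x = 5: rhs = 8, matching y values: none (0 points).
  x = 6: rhs = 4, matching y values: 2, 9 (2 points).
  x = 7: rhs = 3, matching y values: 5, 6 (2 points).
  x = 8: rhs = 0, matching y values: 0 (1 points).
  x = 9: rhs = 1, matching y values: 1, 10 (2 points).
  x = 10: rhs = 1, matching y values: 1, 10 (2 points).
Total affine count: 15.
Full point count |E(F_11)| = 15 + 1 = 16.
Hasse bound: |16 − (11+1)| = |4| = 4 ≤ 2√11 ≈ 6.6332 ✓.


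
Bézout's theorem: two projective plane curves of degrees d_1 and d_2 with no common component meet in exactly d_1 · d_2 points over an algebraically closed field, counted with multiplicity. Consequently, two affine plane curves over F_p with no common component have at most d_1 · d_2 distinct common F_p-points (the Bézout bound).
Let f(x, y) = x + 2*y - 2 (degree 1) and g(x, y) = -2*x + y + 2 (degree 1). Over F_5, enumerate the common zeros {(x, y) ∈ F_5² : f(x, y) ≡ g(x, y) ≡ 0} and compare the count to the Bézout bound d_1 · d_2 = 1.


Common zeros: ∅; count = 0; Bézout bound = 1.

deg(f) = 1, deg(g) = 1, so Bézout bound = 1.
Scan x ∈ F_5. For each x, list the y ∈ F_5 with f(x, y) ≡ 0 and those with g(x, y) ≡ 0 (mod 5); the common zeros in that column are the intersection.
  x = 0: f ≡ 0 at y ∈ {1}; g ≡ 0 at y ∈ {3}; common: ∅.
  x = 1: f ≡ 0 at y ∈ {3}; g ≡ 0 at y ∈ {0}; common: ∅.
  x = 2: f ≡ 0 at y ∈ {0}; g ≡ 0 at y ∈ {2}; common: ∅.
  x = 3: f ≡ 0 at y ∈ {2}; g ≡ 0 at y ∈ {4}; common: ∅.
  x = 4: f ≡ 0 at y ∈ {4}; g ≡ 0 at y ∈ {1}; common: ∅.
Collecting: common zeros = ∅, so the count is 0.
Comparison with the Bézout bound: 0 ≤ 1 = deg(f)·deg(g), as expected for curves with no common component (the affine F_5-count falls short of the bound because intersections may lie at infinity, over extension fields, or carry multiplicity).


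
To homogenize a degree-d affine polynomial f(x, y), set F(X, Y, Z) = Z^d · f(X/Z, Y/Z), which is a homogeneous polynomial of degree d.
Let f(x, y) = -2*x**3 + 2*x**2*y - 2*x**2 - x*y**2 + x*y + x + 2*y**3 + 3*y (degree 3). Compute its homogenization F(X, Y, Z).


F(X, Y, Z) = -2*X**3 + 2*X**2*Y - 2*X**2*Z - X*Y**2 + X*Y*Z + X*Z**2 + 2*Y**3 + 3*Y*Z**2

deg(f) = 3.
Substitute x = X/Z, y = Y/Z into f, then multiply by Z^3.
  monomial -2·x^3·y^0 ↦ -2·X^3·Y^0·Z^0.
  monomial 2·x^2·y^1 ↦ 2·X^2·Y^1·Z^0.
  monomial -2·x^2·y^0 ↦ -2·X^2·Y^0·Z^1.
  monomial -1·x^1·y^2 ↦ -1·X^1·Y^2·Z^0.
  monomial 1·x^1·y^1 ↦ 1·X^1·Y^1·Z^1.
  monomial 1·x^1·y^0 ↦ 1·X^1·Y^0·Z^2.
  monomial 2·x^0·y^3 ↦ 2·X^0·Y^3·Z^0.
  monomial 3·x^0·y^1 ↦ 3·X^0·Y^1·Z^2.
Collecting: F(X, Y, Z) = -2*X**3 + 2*X**2*Y - 2*X**2*Z - X*Y**2 + X*Y*Z + X*Z**2 + 2*Y**3 + 3*Y*Z**2.


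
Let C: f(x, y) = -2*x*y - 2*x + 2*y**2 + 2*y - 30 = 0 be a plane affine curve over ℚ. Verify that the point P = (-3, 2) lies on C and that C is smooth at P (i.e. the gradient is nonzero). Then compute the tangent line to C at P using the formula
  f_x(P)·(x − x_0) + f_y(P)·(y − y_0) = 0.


Tangent line at P: -6*x + 16*y - 50 = 0.

Step 1: f(-3, 2) = 0, so P lies on C.
Step 2: partial derivatives
  f_x(x, y) = -2*y - 2, f_y(x, y) = -2*x + 4*y + 2.
  f_x(P) = -6, f_y(P) = 16 (gradient nonzero, so P is smooth).
Step 3: tangent line at P: -6·(x − -3) + 16·(y − 2) = 0.
Expanding: -6*x + 16*y - 50 = 0.


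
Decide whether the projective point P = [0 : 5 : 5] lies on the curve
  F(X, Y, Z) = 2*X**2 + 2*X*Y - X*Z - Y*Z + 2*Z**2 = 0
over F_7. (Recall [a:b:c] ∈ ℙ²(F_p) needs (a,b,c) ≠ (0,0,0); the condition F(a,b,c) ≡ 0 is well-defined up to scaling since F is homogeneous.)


F(0,5,5) ≡ 4 (mod 7); P is NOT on the curve.

Evaluate F(0, 5, 5) term-by-term (mod 7).
  2*X**2 ↦ 2·0·1·1 = 0
  2*X*Y ↦ 2·0·5·1 = 0
  -X*Z ↦ -1·0·1·5 = 0
  -Y*Z ↦ -1·1·5·5 = -25
  2*Z**2 ↦ 2·1·1·25 = 50
Sum: F(0, 5, 5) = (0) + (0) + (0) + (-25) + (50) = 25.
Reducing mod 7: 25 ≡ 4 (mod 7).
Since F(a, b, c) ≡ 4 ≠ 0 (mod 7), P does NOT lie on the curve.


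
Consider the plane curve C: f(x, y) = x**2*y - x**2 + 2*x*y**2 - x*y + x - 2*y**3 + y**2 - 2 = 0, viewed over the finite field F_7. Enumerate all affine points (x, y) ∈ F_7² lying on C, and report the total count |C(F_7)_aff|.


Affine F_7-points: {(0, 2), (2, 3), (2, 5), (3, 4), (4, 0), (4, 3), (4, 5), (5, 1), (6, 4)}; count = 9.

For each of the 49 pairs (x, y) ∈ F_7², evaluate f(x, y) mod 7. Record the zeros.
  x = 0: [0↦5, 1↦4, 2↦0, 3↦2, 4↦5, 5↦4, 6↦1]  zeros at y ∈ {2}
  x = 1: [0↦5, 1↦6, 2↦1, 3↦6, 4↦2, 5↦5, 6↦3]  zeros at y ∈ ∅
  x = 2: [0↦3, 1↦1, 2↦4, 3↦0, 4↦5, 5↦0, 6↦1]  zeros at y ∈ {3, 5}
  x = 3: [0↦6, 1↦3, 2↦2, 3↦5, 4↦0, 5↦3, 6↦2]  zeros at y ∈ {4}
  x = 4: [0↦0, 1↦5, 2↦2, 3↦0, 4↦1, 5↦0, 6↦6]  zeros at y ∈ {0, 3, 5}
  x = 5: [0↦6, 1↦0, 2↦4, 3↦6, 4↦1, 5↦5, 6↦6]  zeros at y ∈ {1}
  x = 6: [0↦3, 1↦2, 2↦1, 3↦2, 4↦0, 5↦4, 6↦2]  zeros at y ∈ {4}
Collecting zeros: affine points = {(0, 2), (2, 3), (2, 5), (3, 4), (4, 0), (4, 3), (4, 5), (5, 1), (6, 4)}.
Total count |C(F_7)_aff| = 9.


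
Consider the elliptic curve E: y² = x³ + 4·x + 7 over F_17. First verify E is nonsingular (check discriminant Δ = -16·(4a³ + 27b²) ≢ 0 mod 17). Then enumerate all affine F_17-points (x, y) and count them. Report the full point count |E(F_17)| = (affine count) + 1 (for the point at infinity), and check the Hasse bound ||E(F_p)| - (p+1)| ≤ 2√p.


Affine points = {(4, 6), (4, 11), (5, 4), (5, 13), (6, 3), (6, 14), (7, 2), (7, 15), (12, 7), (12, 10), (14, 6), (14, 11), (15, 5), (15, 12), (16, 6), (16, 11)}; affine count = 16; |E(F_17)| = 17.

Discriminant check: Δ ∝ 4a³ + 27b² = 4·4³ + 27·7² = 4·64 + 27·49 ≡ 15 (mod 17). Nonzero ⇒ E is nonsingular.
For each x ∈ F_17, compute rhs = x³ + 4·x + 7 mod 17, then count y ∈ F_17 with y² ≡ rhs.
  x = 0: rhs = 7, matching y values: none (0 points).
  x = 1: rhs = 12, matching y values: none (0 points).
  x = 2: rhs = 6, matching y values: none (0 points).
  x = 3: rhs = 12, matching y values: none (0 points).
  x = 4: rhs = 2, matching y values: 6, 11 (2 points).
  x = 5: rhs = 16, matching y values: 4, 13 (2 points).
  x = 6: rhs = 9, matching y values: 3, 14 (2 points).
  x = 7: rhs = 4, matching y values: 2, 15 (2 points).
  x = 8: rhs = 7, matching y values: none (0 points).
  x = 9: rhs = 7, matching y values: none (0 points).
  x = 10: rhs = 10, matching y values: none (0 points).
  x = 11: rhs = 5, matching y values: none (0 points).
  x = 12: rhs = 15, matching y values: 7, 10 (2 points).
  x = 13: rhs = 12, matching y values: none (0 points).
  x = 14: rhs = 2, matching y values: 6, 11 (2 points).
  x = 15: rhs = 8, matching y values: 5, 12 (2 points).
  x = 16: rhs = 2, matching y values: 6, 11 (2 points).
Total affine count: 16.
Full point count |E(F_17)| = 16 + 1 = 17.
Hasse bound: |17 − (17+1)| = |-1| = 1 ≤ 2√17 ≈ 8.2462 ✓.


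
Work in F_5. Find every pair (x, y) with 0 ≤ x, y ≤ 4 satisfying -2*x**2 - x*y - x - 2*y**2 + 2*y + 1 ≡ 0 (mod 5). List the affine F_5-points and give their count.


Affine F_5-points: {(1, 4), (3, 0), (3, 2), (4, 0), (4, 4)}; count = 5.

For each of the 25 pairs (x, y) ∈ F_5², evaluate f(x, y) mod 5. Record the zeros.
  x = 0: [0↦1, 1↦1, 2↦2, 3↦4, 4↦2]  zeros at y ∈ ∅
  x = 1: [0↦3, 1↦2, 2↦2, 3↦3, 4↦0]  zeros at y ∈ {4}
  x = 2: [0↦1, 1↦4, 2↦3, 3↦3, 4↦4]  zeros at y ∈ ∅
  x = 3: [0↦0, 1↦2, 2↦0, 3↦4, 4↦4]  zeros at y ∈ {0, 2}
  x = 4: [0↦0, 1↦1, 2↦3, 3↦1, 4↦0]  zeros at y ∈ {0, 4}
Collecting zeros: affine points = {(1, 4), (3, 0), (3, 2), (4, 0), (4, 4)}.
Total count |C(F_5)_aff| = 5.


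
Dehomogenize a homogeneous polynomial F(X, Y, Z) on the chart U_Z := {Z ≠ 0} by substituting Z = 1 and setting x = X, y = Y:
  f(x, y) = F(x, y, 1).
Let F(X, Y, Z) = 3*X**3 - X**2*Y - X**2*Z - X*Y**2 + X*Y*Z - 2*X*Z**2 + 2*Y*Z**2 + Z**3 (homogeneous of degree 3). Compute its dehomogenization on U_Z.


f(x, y) = 3*x**3 - x**2*y - x**2 - x*y**2 + x*y - 2*x + 2*y + 1

On U_Z we set Z = 1. Each monomial c·X^i·Y^j·Z^k in F becomes c·x^i·y^j·1^k = c·x^i·y^j.
Substituting Z = 1: F(X, Y, 1) = 3*x**3 - x**2*y - x**2 - x*y**2 + x*y - 2*x + 2*y + 1.
Note: deg(f) ≤ deg(F) = 3; strict inequality happens when F is divisible by Z (lost terms).


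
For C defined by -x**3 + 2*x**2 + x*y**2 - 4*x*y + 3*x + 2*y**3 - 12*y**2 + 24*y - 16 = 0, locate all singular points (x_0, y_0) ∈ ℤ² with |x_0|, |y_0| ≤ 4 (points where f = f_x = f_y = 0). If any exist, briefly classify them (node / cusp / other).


Singular points: {(1, 2)}; classification: node.

Compute partial derivatives:
  f_x = -3*x**2 + 4*x + y**2 - 4*y + 3.
  f_y = 2*x*y - 4*x + 6*y**2 - 24*y + 24.
Scan x_0 ∈ {−4, ..., 4}. For each x_0, f_y(x_0, y) is a polynomial in y; find its integer roots y ∈ {−4, ..., 4}, then test f_x and f at those candidates.
  x = -4: f_y(-4, y) = 6*y**2 - 32*y + 40; vanishes at y ∈ {2}. (-4, 2): f_x = -65 ≠ 0.
  x = -3: f_y(-3, y) = 6*y**2 - 30*y + 36; vanishes at y ∈ {2, 3}. (-3, 2): f_x = -40 ≠ 0; (-3, 3): f_x = -39 ≠ 0.
  x = -2: f_y(-2, y) = 6*y**2 - 28*y + 32; vanishes at y ∈ {2}. (-2, 2): f_x = -21 ≠ 0.
  x = -1: f_y(-1, y) = 6*y**2 - 26*y + 28; vanishes at y ∈ {2}. (-1, 2): f_x = -8 ≠ 0.
  x = 0: f_y(0, y) = 6*y**2 - 24*y + 24; vanishes at y ∈ {2}. (0, 2): f_x = -1 ≠ 0.
  x = 1: f_y(1, y) = 6*y**2 - 22*y + 20; vanishes at y ∈ {2}. (1, 2): f_x = 0, f = 0 — SINGULAR.
  x = 2: f_y(2, y) = 6*y**2 - 20*y + 16; vanishes at y ∈ {2}. (2, 2): f_x = -5 ≠ 0.
  x = 3: f_y(3, y) = 6*y**2 - 18*y + 12; vanishes at y ∈ {1, 2}. (3, 1): f_x = -15 ≠ 0; (3, 2): f_x = -16 ≠ 0.
  x = 4: f_y(4, y) = 6*y**2 - 16*y + 8; vanishes at y ∈ {2}. (4, 2): f_x = -33 ≠ 0.
Only singular point on the grid: (1, 2).
Classify: substitute x = 1 + u, y = 2 + v and expand: f = -u**3 - u**2 + u*v**2 + 2*v**3 + v**2.
No constant or linear terms (consistent with a singular point). Quadratic part: -u**2 + v**2. Cubic part: -u**3 + u*v**2 + 2*v**3.
The quadratic part v**2 - u**2 = (v − u)(v + u) splits into two distinct linear factors, so there are two distinct tangent lines y − 2 = ±(x − 1) — this is a node (ordinary double point).
Classification: node.


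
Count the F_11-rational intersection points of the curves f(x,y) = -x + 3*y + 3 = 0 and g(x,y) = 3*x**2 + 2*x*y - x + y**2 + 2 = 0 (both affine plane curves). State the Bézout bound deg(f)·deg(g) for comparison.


Common zeros: ∅; count = 0; Bézout bound = 2.

deg(f) = 1, deg(g) = 2, so Bézout bound = 2.
Scan x ∈ F_11. For each x, list the y ∈ F_11 with f(x, y) ≡ 0 and those with g(x, y) ≡ 0 (mod 11); the common zeros in that column are the intersection.
  x = 0: f ≡ 0 at y ∈ {10}; g ≡ 0 at y ∈ {3, 8}; common: ∅.
  x = 1: f ≡ 0 at y ∈ {3}; g ≡ 0 at y ∈ ∅; common: ∅.
  x = 2: f ≡ 0 at y ∈ {7}; g ≡ 0 at y ∈ {3, 4}; common: ∅.
  x = 3: f ≡ 0 at y ∈ {0}; g ≡ 0 at y ∈ {1, 4}; common: ∅.
  x = 4: f ≡ 0 at y ∈ {4}; g ≡ 0 at y ∈ {1, 2}; common: ∅.
  x = 5: f ≡ 0 at y ∈ {8}; g ≡ 0 at y ∈ ∅; common: ∅.
  x = 6: f ≡ 0 at y ∈ {1}; g ≡ 0 at y ∈ {2, 8}; common: ∅.
  x = 7: f ≡ 0 at y ∈ {5}; g ≡ 0 at y ∈ ∅; common: ∅.
  x = 8: f ≡ 0 at y ∈ {9}; g ≡ 0 at y ∈ ∅; common: ∅.
  x = 9: f ≡ 0 at y ∈ {2}; g ≡ 0 at y ∈ ∅; common: ∅.
  x = 10: f ≡ 0 at y ∈ {6}; g ≡ 0 at y ∈ ∅; common: ∅.
Collecting: common zeros = ∅, so the count is 0.
Comparison with the Bézout bound: 0 ≤ 2 = deg(f)·deg(g), as expected for curves with no common component (the affine F_11-count falls short of the bound because intersections may lie at infinity, over extension fields, or carry multiplicity).


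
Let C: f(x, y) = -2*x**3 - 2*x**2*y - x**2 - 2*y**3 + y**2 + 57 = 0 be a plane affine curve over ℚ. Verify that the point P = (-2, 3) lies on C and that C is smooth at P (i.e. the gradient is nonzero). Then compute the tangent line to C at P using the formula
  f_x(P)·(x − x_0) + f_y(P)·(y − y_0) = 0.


Tangent line at P: 4*x - 56*y + 176 = 0.

Step 1: f(-2, 3) = 0, so P lies on C.
Step 2: partial derivatives
  f_x(x, y) = -6*x**2 - 4*x*y - 2*x, f_y(x, y) = -2*x**2 - 6*y**2 + 2*y.
  f_x(P) = 4, f_y(P) = -56 (gradient nonzero, so P is smooth).
Step 3: tangent line at P: 4·(x − -2) + -56·(y − 3) = 0.
Expanding: 4*x - 56*y + 176 = 0.


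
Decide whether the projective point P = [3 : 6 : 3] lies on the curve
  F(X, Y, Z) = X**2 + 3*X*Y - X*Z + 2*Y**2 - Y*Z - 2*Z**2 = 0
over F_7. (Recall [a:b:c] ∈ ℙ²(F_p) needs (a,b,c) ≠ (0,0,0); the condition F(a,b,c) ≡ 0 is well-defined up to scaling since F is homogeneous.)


F(3,6,3) ≡ 6 (mod 7); P is NOT on the curve.

Evaluate F(3, 6, 3) term-by-term (mod 7).
  X**2 ↦ 1·9·1·1 = 9
  3*X*Y ↦ 3·3·6·1 = 54
  -X*Z ↦ -1·3·1·3 = -9
  2*Y**2 ↦ 2·1·36·1 = 72
  -Y*Z ↦ -1·1·6·3 = -18
  -2*Z**2 ↦ -2·1·1·9 = -18
Sum: F(3, 6, 3) = (9) + (54) + (-9) + (72) + (-18) + (-18) = 90.
Reducing mod 7: 90 ≡ 6 (mod 7).
Since F(a, b, c) ≡ 6 ≠ 0 (mod 7), P does NOT lie on the curve.


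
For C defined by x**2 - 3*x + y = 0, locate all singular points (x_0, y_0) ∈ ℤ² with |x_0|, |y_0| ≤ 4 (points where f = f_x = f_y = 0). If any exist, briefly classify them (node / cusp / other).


No singular points in the scanned grid; C is smooth there.

Compute partial derivatives:
  f_x = 2*x - 3.
  f_y = 1.
f_y = 1 is a nonzero constant, so f_y never vanishes: no point (x, y) can satisfy f = f_x = f_y = 0. In particular no (x, y) ∈ {−4, ..., 4}² is singular; the curve is smooth.


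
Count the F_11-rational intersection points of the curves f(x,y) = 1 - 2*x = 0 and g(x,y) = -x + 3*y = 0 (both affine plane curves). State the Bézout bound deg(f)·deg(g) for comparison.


Common zeros: {(6, 2)}; count = 1; Bézout bound = 1.

deg(f) = 1, deg(g) = 1, so Bézout bound = 1.
Scan x ∈ F_11. For each x, list the y ∈ F_11 with f(x, y) ≡ 0 and those with g(x, y) ≡ 0 (mod 11); the common zeros in that column are the intersection.
  x = 0: f ≡ 0 at y ∈ ∅; g ≡ 0 at y ∈ {0}; common: ∅.
  x = 1: f ≡ 0 at y ∈ ∅; g ≡ 0 at y ∈ {4}; common: ∅.
  x = 2: f ≡ 0 at y ∈ ∅; g ≡ 0 at y ∈ {8}; common: ∅.
  x = 3: f ≡ 0 at y ∈ ∅; g ≡ 0 at y ∈ {1}; common: ∅.
  x = 4: f ≡ 0 at y ∈ ∅; g ≡ 0 at y ∈ {5}; common: ∅.
  x = 5: f ≡ 0 at y ∈ ∅; g ≡ 0 at y ∈ {9}; common: ∅.
  x = 6: f ≡ 0 at y ∈ {0, 1, 2, 3, 4, 5, 6, 7, 8, 9, 10}; g ≡ 0 at y ∈ {2}; common: {2}.
  x = 7: f ≡ 0 at y ∈ ∅; g ≡ 0 at y ∈ {6}; common: ∅.
  x = 8: f ≡ 0 at y ∈ ∅; g ≡ 0 at y ∈ {10}; common: ∅.
  x = 9: f ≡ 0 at y ∈ ∅; g ≡ 0 at y ∈ {3}; common: ∅.
  x = 10: f ≡ 0 at y ∈ ∅; g ≡ 0 at y ∈ {7}; common: ∅.
Collecting: common zeros = {(6, 2)}, so the count is 1.
Comparison with the Bézout bound: 1 ≤ 1 = deg(f)·deg(g), as expected for curves with no common component (the bound is attained).


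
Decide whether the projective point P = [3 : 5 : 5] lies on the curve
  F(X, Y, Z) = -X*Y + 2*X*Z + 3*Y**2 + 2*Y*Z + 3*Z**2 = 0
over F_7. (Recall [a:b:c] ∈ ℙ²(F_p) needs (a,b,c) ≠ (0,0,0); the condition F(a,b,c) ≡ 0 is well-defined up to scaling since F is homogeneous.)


F(3,5,5) ≡ 5 (mod 7); P is NOT on the curve.

Evaluate F(3, 5, 5) term-by-term (mod 7).
  -X*Y ↦ -1·3·5·1 = -15
  2*X*Z ↦ 2·3·1·5 = 30
  3*Y**2 ↦ 3·1·25·1 = 75
  2*Y*Z ↦ 2·1·5·5 = 50
  3*Z**2 ↦ 3·1·1·25 = 75
Sum: F(3, 5, 5) = (-15) + (30) + (75) + (50) + (75) = 215.
Reducing mod 7: 215 ≡ 5 (mod 7).
Since F(a, b, c) ≡ 5 ≠ 0 (mod 7), P does NOT lie on the curve.


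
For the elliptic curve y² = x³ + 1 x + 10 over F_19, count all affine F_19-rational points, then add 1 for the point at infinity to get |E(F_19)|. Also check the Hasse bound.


Affine points = {(2, 1), (2, 18), (5, 8), (5, 11), (6, 2), (6, 17), (8, 6), (8, 13), (9, 8), (9, 11), (13, 4), (13, 15), (17, 0)}; affine count = 13; |E(F_19)| = 14.

Discriminant check: Δ ∝ 4a³ + 27b² = 4·1³ + 27·10² = 4·1 + 27·100 ≡ 6 (mod 19). Nonzero ⇒ E is nonsingular.
For each x ∈ F_19, compute rhs = x³ + 1·x + 10 mod 19, then count y ∈ F_19 with y² ≡ rhs.
  x = 0: rhs = 10, matching y values: none (0 points).
  x = 1: rhs = 12, matching y values: none (0 points).
  x = 2: rhs = 1, matching y values: 1, 18 (2 points).
  x = 3: rhs = 2, matching y values: none (0 points).
  x = 4: rhs = 2, matching y values: none (0 points).
  x = 5: rhs = 7, matching y values: 8, 11 (2 points).
  x = 6: rhs = 4, matching y values: 2, 17 (2 points).
  x = 7: rhs = 18, matching y values: none (0 points).
  x = 8: rhs = 17, matching y values: 6, 13 (2 points).
  x = 9: rhs = 7, matching y values: 8, 11 (2 points).
  x = 10: rhs = 13, matching y values: none (0 points).
  x = 11: rhs = 3, matching y values: none (0 points).
  x = 12: rhs = 2, matching y values: none (0 points).
  x = 13: rhs = 16, matching y values: 4, 15 (2 points).
  x = 14: rhs = 13, matching y values: none (0 points).
  x = 15: rhs = 18, matching y values: none (0 points).
  x = 16: rhs = 18, matching y values: none (0 points).
  x = 17: rhs = 0, matching y values: 0 (1 points).
  x = 18: rhs = 8, matching y values: none (0 points).
Total affine count: 13.
Full point count |E(F_19)| = 13 + 1 = 14.
Hasse bound: |14 − (19+1)| = |-6| = 6 ≤ 2√19 ≈ 8.7178 ✓.


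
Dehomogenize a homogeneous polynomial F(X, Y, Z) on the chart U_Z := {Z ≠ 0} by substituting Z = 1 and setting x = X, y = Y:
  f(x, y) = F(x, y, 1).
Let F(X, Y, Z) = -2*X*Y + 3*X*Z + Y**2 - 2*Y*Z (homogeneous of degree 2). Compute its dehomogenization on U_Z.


f(x, y) = -2*x*y + 3*x + y**2 - 2*y

On U_Z we set Z = 1. Each monomial c·X^i·Y^j·Z^k in F becomes c·x^i·y^j·1^k = c·x^i·y^j.
Substituting Z = 1: F(X, Y, 1) = -2*x*y + 3*x + y**2 - 2*y.
Note: deg(f) ≤ deg(F) = 2; strict inequality happens when F is divisible by Z (lost terms).


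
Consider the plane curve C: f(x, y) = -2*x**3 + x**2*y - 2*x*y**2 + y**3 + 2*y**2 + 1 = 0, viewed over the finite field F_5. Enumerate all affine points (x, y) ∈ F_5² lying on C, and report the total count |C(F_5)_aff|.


Affine F_5-points: {(2, 0), (3, 3), (4, 4)}; count = 3.

For each of the 25 pairs (x, y) ∈ F_5², evaluate f(x, y) mod 5. Record the zeros.
  x = 0: [0↦1, 1↦4, 2↦2, 3↦1, 4↦2]  zeros at y ∈ ∅
  x = 1: [0↦4, 1↦1, 2↦4, 3↦4, 4↦2]  zeros at y ∈ ∅
  x = 2: [0↦0, 1↦3, 2↦3, 3↦1, 4↦3]  zeros at y ∈ {0}
  x = 3: [0↦2, 1↦3, 2↦2, 3↦0, 4↦3]  zeros at y ∈ {3}
  x = 4: [0↦3, 1↦4, 2↦4, 3↦4, 4↦0]  zeros at y ∈ {4}
Collecting zeros: affine points = {(2, 0), (3, 3), (4, 4)}.
Total count |C(F_5)_aff| = 3.


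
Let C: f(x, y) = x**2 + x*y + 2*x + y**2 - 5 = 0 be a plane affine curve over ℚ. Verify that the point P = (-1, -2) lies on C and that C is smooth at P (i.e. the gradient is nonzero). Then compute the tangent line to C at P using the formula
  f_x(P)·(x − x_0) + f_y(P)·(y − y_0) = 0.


Tangent line at P: -2*x - 5*y - 12 = 0.

Step 1: f(-1, -2) = 0, so P lies on C.
Step 2: partial derivatives
  f_x(x, y) = 2*x + y + 2, f_y(x, y) = x + 2*y.
  f_x(P) = -2, f_y(P) = -5 (gradient nonzero, so P is smooth).
Step 3: tangent line at P: -2·(x − -1) + -5·(y − -2) = 0.
Expanding: -2*x - 5*y - 12 = 0.


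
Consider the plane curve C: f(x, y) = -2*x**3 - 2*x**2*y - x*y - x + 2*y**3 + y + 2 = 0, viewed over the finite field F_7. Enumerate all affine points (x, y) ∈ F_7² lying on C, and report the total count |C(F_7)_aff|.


Affine F_7-points: {(1, 4), (2, 5), (3, 4), (5, 5), (6, 1), (6, 2), (6, 4)}; count = 7.

For each of the 49 pairs (x, y) ∈ F_7², evaluate f(x, y) mod 7. Record the zeros.
  x = 0: [0↦2, 1↦5, 2↦6, 3↦3, 4↦1, 5↦5, 6↦6]  zeros at y ∈ ∅
  x = 1: [0↦6, 1↦6, 2↦4, 3↦5, 4↦0, 5↦1, 6↦6]  zeros at y ∈ {4}
  x = 2: [0↦5, 1↦5, 2↦3, 3↦4, 4↦6, 5↦0, 6↦5]  zeros at y ∈ {5}
  x = 3: [0↦1, 1↦4, 2↦5, 3↦2, 4↦0, 5↦4, 6↦5]  zeros at y ∈ {4}
  x = 4: [0↦3, 1↦5, 2↦5, 3↦1, 4↦5, 5↦1, 6↦1]  zeros at y ∈ ∅
  x = 5: [0↦6, 1↦3, 2↦5, 3↦3, 4↦2, 5↦0, 6↦2]  zeros at y ∈ {5}
  x = 6: [0↦5, 1↦0, 2↦0, 3↦3, 4↦0, 5↦3, 6↦3]  zeros at y ∈ {1, 2, 4}
Collecting zeros: affine points = {(1, 4), (2, 5), (3, 4), (5, 5), (6, 1), (6, 2), (6, 4)}.
Total count |C(F_7)_aff| = 7.


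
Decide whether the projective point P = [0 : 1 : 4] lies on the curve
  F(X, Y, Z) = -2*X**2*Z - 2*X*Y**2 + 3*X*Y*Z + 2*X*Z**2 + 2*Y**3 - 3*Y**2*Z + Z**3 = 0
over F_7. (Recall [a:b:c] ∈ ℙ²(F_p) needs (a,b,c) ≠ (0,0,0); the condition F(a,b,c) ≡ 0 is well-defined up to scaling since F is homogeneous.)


F(0,1,4) ≡ 5 (mod 7); P is NOT on the curve.

Evaluate F(0, 1, 4) term-by-term (mod 7).
  -2*X**2*Z ↦ -2·0·1·4 = 0
  -2*X*Y**2 ↦ -2·0·1·1 = 0
  3*X*Y*Z ↦ 3·0·1·4 = 0
  2*X*Z**2 ↦ 2·0·1·16 = 0
  2*Y**3 ↦ 2·1·1·1 = 2
  -3*Y**2*Z ↦ -3·1·1·4 = -12
  Z**3 ↦ 1·1·1·64 = 64
Sum: F(0, 1, 4) = (0) + (0) + (0) + (0) + (2) + (-12) + (64) = 54.
Reducing mod 7: 54 ≡ 5 (mod 7).
Since F(a, b, c) ≡ 5 ≠ 0 (mod 7), P does NOT lie on the curve.


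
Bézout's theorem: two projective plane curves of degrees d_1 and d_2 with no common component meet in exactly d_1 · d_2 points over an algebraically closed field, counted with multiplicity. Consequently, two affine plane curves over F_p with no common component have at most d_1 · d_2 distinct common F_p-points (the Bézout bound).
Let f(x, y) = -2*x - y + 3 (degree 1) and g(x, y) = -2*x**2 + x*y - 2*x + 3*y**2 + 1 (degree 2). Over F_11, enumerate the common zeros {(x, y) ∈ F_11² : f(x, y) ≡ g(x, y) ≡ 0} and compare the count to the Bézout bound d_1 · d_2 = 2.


Common zeros: ∅; count = 0; Bézout bound = 2.

deg(f) = 1, deg(g) = 2, so Bézout bound = 2.
Scan x ∈ F_11. For each x, list the y ∈ F_11 with f(x, y) ≡ 0 and those with g(x, y) ≡ 0 (mod 11); the common zeros in that column are the intersection.
  x = 0: f ≡ 0 at y ∈ {3}; g ≡ 0 at y ∈ ∅; common: ∅.
  x = 1: f ≡ 0 at y ∈ {1}; g ≡ 0 at y ∈ {2, 5}; common: ∅.
  x = 2: f ≡ 0 at y ∈ {10}; g ≡ 0 at y ∈ {0, 3}; common: ∅.
  x = 3: f ≡ 0 at y ∈ {8}; g ≡ 0 at y ∈ ∅; common: ∅.
  x = 4: f ≡ 0 at y ∈ {6}; g ≡ 0 at y ∈ {3}; common: ∅.
  x = 5: f ≡ 0 at y ∈ {4}; g ≡ 0 at y ∈ ∅; common: ∅.
  x = 6: f ≡ 0 at y ∈ {2}; g ≡ 0 at y ∈ {4, 5}; common: ∅.
  x = 7: f ≡ 0 at y ∈ {0}; g ≡ 0 at y ∈ ∅; common: ∅.
  x = 8: f ≡ 0 at y ∈ {9}; g ≡ 0 at y ∈ {0, 1}; common: ∅.
  x = 9: f ≡ 0 at y ∈ {7}; g ≡ 0 at y ∈ ∅; common: ∅.
  x = 10: f ≡ 0 at y ∈ {5}; g ≡ 0 at y ∈ {2}; common: ∅.
Collecting: common zeros = ∅, so the count is 0.
Comparison with the Bézout bound: 0 ≤ 2 = deg(f)·deg(g), as expected for curves with no common component (the affine F_11-count falls short of the bound because intersections may lie at infinity, over extension fields, or carry multiplicity).


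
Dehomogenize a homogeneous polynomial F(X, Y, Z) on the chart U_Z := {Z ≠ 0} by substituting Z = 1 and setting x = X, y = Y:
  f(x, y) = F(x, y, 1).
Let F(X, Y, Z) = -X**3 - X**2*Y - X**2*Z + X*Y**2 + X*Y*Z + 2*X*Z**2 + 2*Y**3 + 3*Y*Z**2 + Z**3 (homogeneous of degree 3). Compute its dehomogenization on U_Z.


f(x, y) = -x**3 - x**2*y - x**2 + x*y**2 + x*y + 2*x + 2*y**3 + 3*y + 1

On U_Z we set Z = 1. Each monomial c·X^i·Y^j·Z^k in F becomes c·x^i·y^j·1^k = c·x^i·y^j.
Substituting Z = 1: F(X, Y, 1) = -x**3 - x**2*y - x**2 + x*y**2 + x*y + 2*x + 2*y**3 + 3*y + 1.
Note: deg(f) ≤ deg(F) = 3; strict inequality happens when F is divisible by Z (lost terms).
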